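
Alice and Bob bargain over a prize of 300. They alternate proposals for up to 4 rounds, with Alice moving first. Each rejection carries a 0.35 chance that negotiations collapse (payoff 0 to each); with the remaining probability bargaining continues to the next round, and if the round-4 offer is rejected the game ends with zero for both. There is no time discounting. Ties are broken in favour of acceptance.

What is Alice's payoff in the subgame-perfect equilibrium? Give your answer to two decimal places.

By backward induction:
Round 4 (Bob proposes): Alice will accept anything ≥ 0, so Bob offers 0 and keeps 300.
Round 3 (Alice proposes): rejecting gives Bob an expected 0.65 × 300 = 195. Alice offers 195 and keeps 300 − 195 = 105.
Round 2 (Bob proposes): rejecting gives Alice an expected 0.65 × 105 = 68.25; Bob offers that and keeps 231.75.
Round 1 (Alice proposes): rejecting gives Bob an expected 0.65 × 231.75 = 150.6375, so Alice offers 150.6375, keeping 149.3625.

149.36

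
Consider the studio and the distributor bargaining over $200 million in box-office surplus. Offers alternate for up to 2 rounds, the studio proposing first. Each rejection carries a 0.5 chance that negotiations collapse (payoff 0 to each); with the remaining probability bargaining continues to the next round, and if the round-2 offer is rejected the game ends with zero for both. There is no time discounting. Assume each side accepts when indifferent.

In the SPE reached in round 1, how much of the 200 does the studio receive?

100

Round 2 (the distributor proposes): rejection yields 0 for the studio; the distributor offers 0 and keeps 200.
Round 1 (the studio proposes): rejecting gives the distributor an expected 0.5 × 200 = 100, so the studio offers 100, keeping 100.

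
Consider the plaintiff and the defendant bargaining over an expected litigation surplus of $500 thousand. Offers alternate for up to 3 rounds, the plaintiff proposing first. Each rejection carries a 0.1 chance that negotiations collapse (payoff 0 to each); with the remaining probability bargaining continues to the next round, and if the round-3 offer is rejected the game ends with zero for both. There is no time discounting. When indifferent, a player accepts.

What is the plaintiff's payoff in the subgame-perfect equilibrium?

By backward induction:
Round 3 (the plaintiff proposes): rejection yields 0 for the defendant; the plaintiff offers 0 and keeps 500.
Round 2 (the defendant proposes): rejecting gives the plaintiff an expected 0.9 × 500 = 450. The defendant offers 450 and keeps 500 − 450 = 50.
Round 1 (the plaintiff proposes): rejecting gives the defendant an expected 0.9 × 50 = 45. The plaintiff offers 45 and keeps 500 − 45 = 455.

455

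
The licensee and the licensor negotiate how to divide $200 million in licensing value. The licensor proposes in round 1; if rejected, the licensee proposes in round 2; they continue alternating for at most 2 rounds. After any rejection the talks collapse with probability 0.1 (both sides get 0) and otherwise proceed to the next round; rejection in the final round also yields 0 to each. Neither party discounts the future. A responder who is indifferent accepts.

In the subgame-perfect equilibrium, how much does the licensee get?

180

Round 2 (the licensee proposes): rejection yields 0 for the licensor; the licensee offers 0 and keeps 200.
Round 1 (the licensor proposes): rejecting gives the licensee an expected 0.9 × 200 = 180. The licensor offers 180 and keeps 200 − 180 = 20.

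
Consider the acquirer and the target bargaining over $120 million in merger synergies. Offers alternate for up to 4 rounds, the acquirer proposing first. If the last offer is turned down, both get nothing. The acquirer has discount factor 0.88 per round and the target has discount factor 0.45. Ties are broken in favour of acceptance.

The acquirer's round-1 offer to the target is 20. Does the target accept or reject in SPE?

Reject

Round 4 (the target proposes): rejection yields 0 for the acquirer; the target offers 0 and keeps 120.
Round 3 (the acquirer proposes): the target can get 120 next round, worth 0.45 × 120 = 54 now, so the acquirer offers 54, keeping 66.
Round 2 (the target proposes): the acquirer can get 66 next round, worth 0.88 × 66 = 58.08 now. The target offers 58.08 and keeps 120 − 58.08 = 61.92.
So by rejecting in round 1, the target gets 61.92 next round, worth 0.45 × 61.92 = 27.864 now.
Offer 20 < 27.864, so the target rejects.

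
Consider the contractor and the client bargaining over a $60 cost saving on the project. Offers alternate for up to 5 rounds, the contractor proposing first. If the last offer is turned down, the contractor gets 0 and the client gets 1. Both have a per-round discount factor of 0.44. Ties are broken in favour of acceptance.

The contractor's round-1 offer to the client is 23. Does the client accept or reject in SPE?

Accept

Work out the client's continuation value if the offer is rejected.
Round 5 (the contractor proposes): the client gets 1 if talks fail, so the contractor offers 1 and keeps 59.
Round 4 (the client proposes): the contractor can get 59 next round, worth 0.44 × 59 = 25.96 now, so the client offers 25.96, keeping 34.04.
Round 3 (the contractor proposes): the client can get 34.04 next round, worth 0.44 × 34.04 = 14.9776 now; the contractor offers that and keeps 45.0224.
Round 2 (the client proposes): the contractor can get 45.0224 next round, worth 0.44 × 45.0224 = 19.809856 now; the client offers that and keeps 40.190144.
So by rejecting in round 1, the client gets 40.190144 next round, worth 0.44 × 40.190144 = 17.68366336 now.
Offer 23 ≥ 17.68366336, so the client accepts.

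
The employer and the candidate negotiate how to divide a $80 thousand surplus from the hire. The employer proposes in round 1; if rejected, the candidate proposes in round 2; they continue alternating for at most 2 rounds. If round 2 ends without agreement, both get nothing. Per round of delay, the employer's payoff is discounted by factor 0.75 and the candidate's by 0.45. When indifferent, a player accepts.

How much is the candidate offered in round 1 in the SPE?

Round 2 (the candidate proposes): the employer will accept anything ≥ 0, so the candidate offers 0 and keeps 80.
Round 1 (the employer proposes): the candidate can get 80 next round, worth 0.45 × 80 = 36 now; the employer offers that and keeps 44.

36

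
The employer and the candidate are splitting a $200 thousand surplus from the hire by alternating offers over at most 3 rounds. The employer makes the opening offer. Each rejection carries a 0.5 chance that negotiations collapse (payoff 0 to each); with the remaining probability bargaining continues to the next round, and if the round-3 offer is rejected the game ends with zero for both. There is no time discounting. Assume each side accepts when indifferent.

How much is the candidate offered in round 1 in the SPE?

Round 3 (the employer proposes): the candidate will accept anything ≥ 0, so the employer offers 0 and keeps 200.
Round 2 (the candidate proposes): rejecting gives the employer an expected 0.5 × 200 = 100, so the candidate offers 100, keeping 100.
Round 1 (the employer proposes): rejecting gives the candidate an expected 0.5 × 100 = 50, so the employer offers 50, keeping 150.

50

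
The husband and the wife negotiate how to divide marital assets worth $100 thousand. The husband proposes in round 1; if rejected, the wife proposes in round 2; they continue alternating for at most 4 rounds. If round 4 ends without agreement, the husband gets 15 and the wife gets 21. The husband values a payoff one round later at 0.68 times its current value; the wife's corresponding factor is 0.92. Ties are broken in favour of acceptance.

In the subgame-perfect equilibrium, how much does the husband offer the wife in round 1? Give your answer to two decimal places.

78.36

Solve by backward induction from round 4.
Round 4 (the wife proposes): the husband gets 15 if talks fail, so the wife offers 15 and keeps 85.
Round 3 (the husband proposes): the wife can get 85 next round, worth 0.92 × 85 = 78.2 now. The husband offers 78.2 and keeps 100 − 78.2 = 21.8.
Round 2 (the wife proposes): the husband can get 21.8 next round, worth 0.68 × 21.8 = 14.824 now. The wife offers 14.824 and keeps 100 − 14.824 = 85.176.
Round 1 (the husband proposes): the wife can get 85.176 next round, worth 0.92 × 85.176 = 78.36192 now; the husband offers that and keeps 21.63808.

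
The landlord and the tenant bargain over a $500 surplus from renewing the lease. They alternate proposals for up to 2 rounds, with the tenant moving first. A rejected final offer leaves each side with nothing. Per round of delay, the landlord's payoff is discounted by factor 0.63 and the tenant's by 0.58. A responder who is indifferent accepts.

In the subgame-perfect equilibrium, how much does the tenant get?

185

Round 2 (the landlord proposes): rejection yields 0 for the tenant; the landlord offers 0 and keeps 500.
Round 1 (the tenant proposes): the landlord can get 500 next round, worth 0.63 × 500 = 315 now; the tenant offers that and keeps 185.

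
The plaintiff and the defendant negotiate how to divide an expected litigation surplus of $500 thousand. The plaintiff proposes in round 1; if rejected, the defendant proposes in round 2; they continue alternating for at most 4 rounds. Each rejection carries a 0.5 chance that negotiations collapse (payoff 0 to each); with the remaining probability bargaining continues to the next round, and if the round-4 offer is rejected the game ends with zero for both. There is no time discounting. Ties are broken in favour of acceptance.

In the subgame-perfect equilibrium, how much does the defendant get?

Round 4 (the defendant proposes): the plaintiff will accept anything ≥ 0, so the defendant offers 0 and keeps 500.
Round 3 (the plaintiff proposes): rejecting gives the defendant an expected 0.5 × 500 = 250. The plaintiff offers 250 and keeps 500 − 250 = 250.
Round 2 (the defendant proposes): rejecting gives the plaintiff an expected 0.5 × 250 = 125. The defendant offers 125 and keeps 500 − 125 = 375.
Round 1 (the plaintiff proposes): rejecting gives the defendant an expected 0.5 × 375 = 187.5; the plaintiff offers that and keeps 312.5.

187.5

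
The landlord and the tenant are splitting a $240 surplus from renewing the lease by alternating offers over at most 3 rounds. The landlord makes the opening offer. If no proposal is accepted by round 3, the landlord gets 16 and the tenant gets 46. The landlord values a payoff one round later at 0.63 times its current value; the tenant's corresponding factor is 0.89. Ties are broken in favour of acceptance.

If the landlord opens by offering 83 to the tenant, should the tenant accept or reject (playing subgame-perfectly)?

Reject

Round 3 (the landlord proposes): the tenant gets 46 if talks fail, so the landlord offers 46 and keeps 194.
Round 2 (the tenant proposes): the landlord can get 194 next round, worth 0.63 × 194 = 122.22 now; the tenant offers that and keeps 117.78.
So by rejecting in round 1, the tenant gets 117.78 next round, worth 0.89 × 117.78 = 104.8242 now.
Offer 83 < 104.8242, so the tenant rejects.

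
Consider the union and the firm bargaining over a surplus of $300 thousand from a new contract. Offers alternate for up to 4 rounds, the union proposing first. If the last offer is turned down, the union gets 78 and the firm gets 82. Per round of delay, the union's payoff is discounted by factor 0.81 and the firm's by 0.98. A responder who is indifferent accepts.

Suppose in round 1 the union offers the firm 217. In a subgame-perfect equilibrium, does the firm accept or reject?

Reject

Work out the firm's continuation value if the offer is rejected.
Round 4 (the firm proposes): the union gets 78 if talks fail, so the firm offers 78 and keeps 222.
Round 3 (the union proposes): the firm can get 222 next round, worth 0.98 × 222 = 217.56 now; the union offers that and keeps 82.44.
Round 2 (the firm proposes): the union can get 82.44 next round, worth 0.81 × 82.44 = 66.7764 now, so the firm offers 66.7764, keeping 233.2236.
So by rejecting in round 1, the firm gets 233.2236 next round, worth 0.98 × 233.2236 = 228.559128 now.
Offer 217 < 228.559128, so the firm rejects.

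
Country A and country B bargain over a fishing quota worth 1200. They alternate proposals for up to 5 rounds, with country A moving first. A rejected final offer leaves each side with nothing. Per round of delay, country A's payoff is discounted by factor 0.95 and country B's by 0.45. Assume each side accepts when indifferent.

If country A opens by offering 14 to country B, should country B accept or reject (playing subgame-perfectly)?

Reject

Work out country B's continuation value if the offer is rejected.
Round 5 (country A proposes): rejection yields 0 for country B; country A offers 0 and keeps 1200.
Round 4 (country B proposes): country A can get 1200 next round, worth 0.95 × 1200 = 1140 now, so country B offers 1140, keeping 60.
Round 3 (country A proposes): country B can get 60 next round, worth 0.45 × 60 = 27 now. Country A offers 27 and keeps 1200 − 27 = 1173.
Round 2 (country B proposes): country A can get 1173 next round, worth 0.95 × 1173 = 1114.35 now. Country B offers 1114.35 and keeps 1200 − 1114.35 = 85.65.
So by rejecting in round 1, country B gets 85.65 next round, worth 0.45 × 85.65 = 38.5425 now.
Offer 14 < 38.5425, so country B rejects.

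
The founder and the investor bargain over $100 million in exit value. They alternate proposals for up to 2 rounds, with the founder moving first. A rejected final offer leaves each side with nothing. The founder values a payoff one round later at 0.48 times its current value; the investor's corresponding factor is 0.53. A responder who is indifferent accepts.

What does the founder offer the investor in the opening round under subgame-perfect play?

Solve by backward induction from round 2.
Round 2 (the investor proposes): the founder will accept anything ≥ 0, so the investor offers 0 and keeps 100.
Round 1 (the founder proposes): the investor can get 100 next round, worth 0.53 × 100 = 53 now; the founder offers that and keeps 47.

53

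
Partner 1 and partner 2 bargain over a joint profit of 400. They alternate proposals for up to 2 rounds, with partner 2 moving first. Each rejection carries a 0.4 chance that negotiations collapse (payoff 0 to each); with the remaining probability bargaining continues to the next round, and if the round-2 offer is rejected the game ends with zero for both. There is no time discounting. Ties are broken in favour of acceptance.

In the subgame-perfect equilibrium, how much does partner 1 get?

By backward induction:
Round 2 (partner 1 proposes): partner 2 will accept anything ≥ 0, so partner 1 offers 0 and keeps 400.
Round 1 (partner 2 proposes): rejecting gives partner 1 an expected 0.6 × 400 = 240; partner 2 offers that and keeps 160.

240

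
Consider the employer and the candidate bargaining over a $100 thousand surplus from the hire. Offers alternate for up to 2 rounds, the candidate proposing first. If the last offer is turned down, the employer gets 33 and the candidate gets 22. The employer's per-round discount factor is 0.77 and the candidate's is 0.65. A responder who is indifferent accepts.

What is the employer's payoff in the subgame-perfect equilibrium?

60.06

Round 2 (the employer proposes): the candidate gets 22 if talks fail, so the employer offers 22 and keeps 78.
Round 1 (the candidate proposes): the employer can get 78 next round, worth 0.77 × 78 = 60.06 now; the candidate offers that and keeps 39.94.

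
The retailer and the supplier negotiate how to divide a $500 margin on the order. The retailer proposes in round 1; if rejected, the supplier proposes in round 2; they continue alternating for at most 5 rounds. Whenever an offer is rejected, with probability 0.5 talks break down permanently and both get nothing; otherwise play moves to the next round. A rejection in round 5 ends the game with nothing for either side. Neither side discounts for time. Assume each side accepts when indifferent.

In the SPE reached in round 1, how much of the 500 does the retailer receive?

Round 5 (the retailer proposes): the supplier will accept anything ≥ 0, so the retailer offers 0 and keeps 500.
Round 4 (the supplier proposes): rejecting gives the retailer an expected 0.5 × 500 = 250, so the supplier offers 250, keeping 250.
Round 3 (the retailer proposes): rejecting gives the supplier an expected 0.5 × 250 = 125, so the retailer offers 125, keeping 375.
Round 2 (the supplier proposes): rejecting gives the retailer an expected 0.5 × 375 = 187.5, so the supplier offers 187.5, keeping 312.5.
Round 1 (the retailer proposes): rejecting gives the supplier an expected 0.5 × 312.5 = 156.25, so the retailer offers 156.25, keeping 343.75.

343.75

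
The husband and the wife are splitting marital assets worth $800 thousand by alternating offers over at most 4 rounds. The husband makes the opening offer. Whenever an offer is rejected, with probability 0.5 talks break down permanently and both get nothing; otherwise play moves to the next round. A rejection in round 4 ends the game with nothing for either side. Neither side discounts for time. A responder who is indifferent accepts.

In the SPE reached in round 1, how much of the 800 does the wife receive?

300

Round 4 (the wife proposes): rejection yields 0 for the husband; the wife offers 0 and keeps 800.
Round 3 (the husband proposes): rejecting gives the wife an expected 0.5 × 800 = 400. The husband offers 400 and keeps 800 − 400 = 400.
Round 2 (the wife proposes): rejecting gives the husband an expected 0.5 × 400 = 200. The wife offers 200 and keeps 800 − 200 = 600.
Round 1 (the husband proposes): rejecting gives the wife an expected 0.5 × 600 = 300. The husband offers 300 and keeps 800 − 300 = 500.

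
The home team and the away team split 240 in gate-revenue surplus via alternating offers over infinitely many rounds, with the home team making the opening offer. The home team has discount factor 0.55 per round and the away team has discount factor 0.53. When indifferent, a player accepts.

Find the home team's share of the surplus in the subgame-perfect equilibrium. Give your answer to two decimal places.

159.21

When the home team proposes, the away team accepts any offer worth at least 0.53 times what the away team would get by proposing next round; and vice versa.
This gives x = 240 − 0.53y and y = 240 − 0.55x, where x and y are each side's share when it proposes.
Hence (1 − 0.53·0.55)x = 240(1 − 0.53), i.e. 0.7085·x = 112.8.
x ≈ 159.2096; the away team's share is 240 − x ≈ 80.7904.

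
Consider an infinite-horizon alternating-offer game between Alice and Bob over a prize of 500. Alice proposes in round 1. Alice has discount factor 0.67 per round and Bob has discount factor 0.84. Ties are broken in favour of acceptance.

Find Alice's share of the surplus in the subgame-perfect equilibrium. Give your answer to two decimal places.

182.98

Let x be Alice's share when Alice proposes and y be Bob's share when Bob proposes.
Bob accepts iff offered ≥ 0.84·y, so x = 500 − 0.84y. Symmetrically y = 500 − 0.67x.
Substituting: x = 500 − 0.84(500 − 0.67x), giving x(1 − 0.67·0.84) = 500(1 − 0.84).
So x = 500 × 0.16 / 0.4372 ≈ 182.9826, and Bob receives 500 − x ≈ 317.0174.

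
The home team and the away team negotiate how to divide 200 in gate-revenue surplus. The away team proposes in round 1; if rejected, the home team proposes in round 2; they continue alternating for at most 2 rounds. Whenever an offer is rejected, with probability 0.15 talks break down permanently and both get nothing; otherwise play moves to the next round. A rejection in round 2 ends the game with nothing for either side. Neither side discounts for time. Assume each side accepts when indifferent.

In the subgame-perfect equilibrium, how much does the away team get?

30

By backward induction:
Round 2 (the home team proposes): the away team will accept anything ≥ 0, so the home team offers 0 and keeps 200.
Round 1 (the away team proposes): rejecting gives the home team an expected 0.85 × 200 = 170, so the away team offers 170, keeping 30.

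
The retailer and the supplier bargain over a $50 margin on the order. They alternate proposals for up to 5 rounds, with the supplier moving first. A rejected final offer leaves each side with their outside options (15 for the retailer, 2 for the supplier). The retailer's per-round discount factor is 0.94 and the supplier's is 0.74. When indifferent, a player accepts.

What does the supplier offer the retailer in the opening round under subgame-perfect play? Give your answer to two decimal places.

Round 5 (the supplier proposes): the retailer gets 15 if talks fail, so the supplier offers 15 and keeps 35.
Round 4 (the retailer proposes): the supplier can get 35 next round, worth 0.74 × 35 = 25.9 now; the retailer offers that and keeps 24.1.
Round 3 (the supplier proposes): the retailer can get 24.1 next round, worth 0.94 × 24.1 = 22.654 now. The supplier offers 22.654 and keeps 50 − 22.654 = 27.346.
Round 2 (the retailer proposes): the supplier can get 27.346 next round, worth 0.74 × 27.346 = 20.23604 now; the retailer offers that and keeps 29.76396.
Round 1 (the supplier proposes): the retailer can get 29.76396 next round, worth 0.94 × 29.76396 = 27.9781224 now; the supplier offers that and keeps 22.0218776.

27.98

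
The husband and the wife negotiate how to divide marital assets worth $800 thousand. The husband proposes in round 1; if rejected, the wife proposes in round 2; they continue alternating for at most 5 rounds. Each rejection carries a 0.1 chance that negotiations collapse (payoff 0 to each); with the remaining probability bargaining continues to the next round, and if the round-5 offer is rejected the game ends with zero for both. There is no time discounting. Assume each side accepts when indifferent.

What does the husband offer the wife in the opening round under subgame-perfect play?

130.32

Round 5 (the husband proposes): the wife will accept anything ≥ 0, so the husband offers 0 and keeps 800.
Round 4 (the wife proposes): rejecting gives the husband an expected 0.9 × 800 = 720, so the wife offers 720, keeping 80.
Round 3 (the husband proposes): rejecting gives the wife an expected 0.9 × 80 = 72, so the husband offers 72, keeping 728.
Round 2 (the wife proposes): rejecting gives the husband an expected 0.9 × 728 = 655.2; the wife offers that and keeps 144.8.
Round 1 (the husband proposes): rejecting gives the wife an expected 0.9 × 144.8 = 130.32; the husband offers that and keeps 669.68.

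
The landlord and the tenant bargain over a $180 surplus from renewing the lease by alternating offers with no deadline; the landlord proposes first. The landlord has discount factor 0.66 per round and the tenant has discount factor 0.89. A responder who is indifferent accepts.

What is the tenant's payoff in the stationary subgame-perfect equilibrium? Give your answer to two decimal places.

132.01

In a stationary SPE each proposer offers the other exactly their discounted continuation value.
If the landlord keeps x when proposing and the tenant keeps y when proposing, then x = 180 − 0.89y and y = 180 − 0.66x.
Solving: x = 180(1 − 0.89) / (1 − 0.66·0.89) = 19.8 / 0.4126 ≈ 47.9884.
The tenant gets 180 − 47.9884 ≈ 132.0116.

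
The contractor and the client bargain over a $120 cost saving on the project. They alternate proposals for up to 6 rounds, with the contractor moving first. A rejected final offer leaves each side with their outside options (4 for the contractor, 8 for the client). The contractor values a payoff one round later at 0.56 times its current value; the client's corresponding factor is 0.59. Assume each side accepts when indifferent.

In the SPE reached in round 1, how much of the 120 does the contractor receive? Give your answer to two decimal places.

71.08

Round 6 (the client proposes): the contractor gets 4 if talks fail, so the client offers 4 and keeps 116.
Round 5 (the contractor proposes): the client can get 116 next round, worth 0.59 × 116 = 68.44 now, so the contractor offers 68.44, keeping 51.56.
Round 4 (the client proposes): the contractor can get 51.56 next round, worth 0.56 × 51.56 = 28.8736 now; the client offers that and keeps 91.1264.
Round 3 (the contractor proposes): the client can get 91.1264 next round, worth 0.59 × 91.1264 = 53.764576 now, so the contractor offers 53.764576, keeping 66.235424.
Round 2 (the client proposes): the contractor can get 66.235424 next round, worth 0.56 × 66.235424 = 37.09183744 now; the client offers that and keeps 82.90816256.
Round 1 (the contractor proposes): the client can get 82.90816256 next round, worth 0.59 × 82.90816256 = 48.9158159104 now. The contractor offers 48.9158159104 and keeps 120 − 48.9158159104 = 71.0841840896.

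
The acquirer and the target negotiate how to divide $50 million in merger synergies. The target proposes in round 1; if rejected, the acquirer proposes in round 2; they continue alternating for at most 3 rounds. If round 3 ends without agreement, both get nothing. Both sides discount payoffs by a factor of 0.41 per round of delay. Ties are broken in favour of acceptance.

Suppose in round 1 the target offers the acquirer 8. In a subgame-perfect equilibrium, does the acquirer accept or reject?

Work out the acquirer's continuation value if the offer is rejected.
Round 3 (the target proposes): rejection yields 0 for the acquirer; the target offers 0 and keeps 50.
Round 2 (the acquirer proposes): the target can get 50 next round, worth 0.41 × 50 = 20.5 now. The acquirer offers 20.5 and keeps 50 − 20.5 = 29.5.
So by rejecting in round 1, the acquirer gets 29.5 next round, worth 0.41 × 29.5 = 12.095 now.
Offer 8 < 12.095, so the acquirer rejects.

Reject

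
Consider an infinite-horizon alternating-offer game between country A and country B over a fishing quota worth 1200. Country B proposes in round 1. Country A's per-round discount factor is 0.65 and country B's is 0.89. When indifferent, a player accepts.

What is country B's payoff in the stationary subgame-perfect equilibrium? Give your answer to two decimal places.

Let x be country B's share when country B proposes and y be country A's share when country A proposes.
Country A accepts iff offered ≥ 0.65·y, so x = 1200 − 0.65y. Symmetrically y = 1200 − 0.89x.
Substituting: x = 1200 − 0.65(1200 − 0.89x), giving x(1 − 0.89·0.65) = 1200(1 − 0.65).
So x = 1200 × 0.35 / 0.4215 ≈ 996.4413, and country A receives 1200 − x ≈ 203.5587.

996.44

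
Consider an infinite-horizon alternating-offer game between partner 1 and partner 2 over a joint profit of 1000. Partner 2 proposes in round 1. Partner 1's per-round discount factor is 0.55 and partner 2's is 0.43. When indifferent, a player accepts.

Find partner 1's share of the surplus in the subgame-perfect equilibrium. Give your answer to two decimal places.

When partner 2 proposes, partner 1 accepts any offer worth at least 0.55 times what partner 1 would get by proposing next round; and vice versa.
This gives x = 1000 − 0.55y and y = 1000 − 0.43x, where x and y are each side's share when it proposes.
Hence (1 − 0.55·0.43)x = 1000(1 − 0.55), i.e. 0.7635·x = 450.
x ≈ 589.3910; partner 1's share is 1000 − x ≈ 410.6090.

410.61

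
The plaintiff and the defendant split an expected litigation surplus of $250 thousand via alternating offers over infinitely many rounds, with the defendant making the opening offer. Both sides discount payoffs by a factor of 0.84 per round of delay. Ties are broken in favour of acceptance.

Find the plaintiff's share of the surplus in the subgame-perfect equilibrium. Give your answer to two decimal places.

114.13

Let x be the defendant's share when the defendant proposes and y be the plaintiff's share when the plaintiff proposes.
The plaintiff accepts iff offered ≥ 0.84·y, so x = 250 − 0.84y. Symmetrically y = 250 − 0.84x.
Substituting: x = 250 − 0.84(250 − 0.84x), giving x(1 − 0.84·0.84) = 250(1 − 0.84).
So x = 250 × 0.16 / 0.2944 ≈ 135.8696, and the plaintiff receives 250 − x ≈ 114.1304.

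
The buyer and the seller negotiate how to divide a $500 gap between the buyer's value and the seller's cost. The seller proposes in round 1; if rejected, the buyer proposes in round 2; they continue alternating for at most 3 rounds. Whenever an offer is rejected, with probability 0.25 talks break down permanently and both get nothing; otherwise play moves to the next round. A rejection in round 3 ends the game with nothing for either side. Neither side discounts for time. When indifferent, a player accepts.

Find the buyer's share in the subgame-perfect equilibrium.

93.75

Round 3 (the seller proposes): the buyer will accept anything ≥ 0, so the seller offers 0 and keeps 500.
Round 2 (the buyer proposes): rejecting gives the seller an expected 0.75 × 500 = 375. The buyer offers 375 and keeps 500 − 375 = 125.
Round 1 (the seller proposes): rejecting gives the buyer an expected 0.75 × 125 = 93.75, so the seller offers 93.75, keeping 406.25.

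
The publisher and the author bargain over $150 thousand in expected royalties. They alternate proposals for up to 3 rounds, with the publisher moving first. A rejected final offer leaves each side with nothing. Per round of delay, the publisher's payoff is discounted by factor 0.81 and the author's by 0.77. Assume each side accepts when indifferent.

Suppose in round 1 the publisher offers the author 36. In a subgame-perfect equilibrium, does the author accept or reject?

Accept

Work out the author's continuation value if the offer is rejected.
Round 3 (the publisher proposes): rejection yields 0 for the author; the publisher offers 0 and keeps 150.
Round 2 (the author proposes): the publisher can get 150 next round, worth 0.81 × 150 = 121.5 now, so the author offers 121.5, keeping 28.5.
So by rejecting in round 1, the author gets 28.5 next round, worth 0.77 × 28.5 = 21.945 now.
Offer 36 ≥ 21.945, so the author accepts.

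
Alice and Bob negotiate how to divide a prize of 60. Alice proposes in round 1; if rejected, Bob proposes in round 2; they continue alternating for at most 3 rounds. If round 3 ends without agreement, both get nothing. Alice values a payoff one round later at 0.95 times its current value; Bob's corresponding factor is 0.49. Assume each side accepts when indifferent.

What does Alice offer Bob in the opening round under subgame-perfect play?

Round 3 (Alice proposes): Bob will accept anything ≥ 0, so Alice offers 0 and keeps 60.
Round 2 (Bob proposes): Alice can get 60 next round, worth 0.95 × 60 = 57 now, so Bob offers 57, keeping 3.
Round 1 (Alice proposes): Bob can get 3 next round, worth 0.49 × 3 = 1.47 now; Alice offers that and keeps 58.53.

1.47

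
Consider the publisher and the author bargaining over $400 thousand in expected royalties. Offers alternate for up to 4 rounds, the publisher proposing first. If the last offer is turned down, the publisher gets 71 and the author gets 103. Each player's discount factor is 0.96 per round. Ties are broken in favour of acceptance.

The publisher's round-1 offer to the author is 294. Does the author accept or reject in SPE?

Round 4 (the author proposes): the publisher gets 71 if talks fail, so the author offers 71 and keeps 329.
Round 3 (the publisher proposes): the author can get 329 next round, worth 0.96 × 329 = 315.84 now, so the publisher offers 315.84, keeping 84.16.
Round 2 (the author proposes): the publisher can get 84.16 next round, worth 0.96 × 84.16 = 80.7936 now, so the author offers 80.7936, keeping 319.2064.
So by rejecting in round 1, the author gets 319.2064 next round, worth 0.96 × 319.2064 = 306.438144 now.
Offer 294 < 306.438144, so the author rejects.

Reject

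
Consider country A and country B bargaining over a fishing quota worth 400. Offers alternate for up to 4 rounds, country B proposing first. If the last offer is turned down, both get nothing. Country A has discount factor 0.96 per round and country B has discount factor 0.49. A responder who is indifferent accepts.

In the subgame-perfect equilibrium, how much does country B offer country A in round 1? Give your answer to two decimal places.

376.47

Round 4 (country A proposes): rejection yields 0 for country B; country A offers 0 and keeps 400.
Round 3 (country B proposes): country A can get 400 next round, worth 0.96 × 400 = 384 now, so country B offers 384, keeping 16.
Round 2 (country A proposes): country B can get 16 next round, worth 0.49 × 16 = 7.84 now. Country A offers 7.84 and keeps 400 − 7.84 = 392.16.
Round 1 (country B proposes): country A can get 392.16 next round, worth 0.96 × 392.16 = 376.4736 now, so country B offers 376.4736, keeping 23.5264.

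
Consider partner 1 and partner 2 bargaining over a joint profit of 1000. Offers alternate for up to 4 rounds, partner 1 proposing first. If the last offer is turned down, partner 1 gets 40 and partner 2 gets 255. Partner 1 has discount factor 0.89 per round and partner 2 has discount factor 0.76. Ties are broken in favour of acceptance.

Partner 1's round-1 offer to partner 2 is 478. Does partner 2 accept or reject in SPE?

Round 4 (partner 2 proposes): partner 1 gets 40 if talks fail, so partner 2 offers 40 and keeps 960.
Round 3 (partner 1 proposes): partner 2 can get 960 next round, worth 0.76 × 960 = 729.6 now, so partner 1 offers 729.6, keeping 270.4.
Round 2 (partner 2 proposes): partner 1 can get 270.4 next round, worth 0.89 × 270.4 = 240.656 now; partner 2 offers that and keeps 759.344.
So by rejecting in round 1, partner 2 gets 759.344 next round, worth 0.76 × 759.344 = 577.10144 now.
Offer 478 < 577.10144, so partner 2 rejects.

Reject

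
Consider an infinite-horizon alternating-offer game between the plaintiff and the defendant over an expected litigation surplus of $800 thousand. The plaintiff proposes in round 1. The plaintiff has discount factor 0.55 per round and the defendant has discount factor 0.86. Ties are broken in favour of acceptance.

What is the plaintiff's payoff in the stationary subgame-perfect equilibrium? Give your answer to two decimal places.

When the plaintiff proposes, the defendant accepts any offer worth at least 0.86 times what the defendant would get by proposing next round; and vice versa.
This gives x = 800 − 0.86y and y = 800 − 0.55x, where x and y are each side's share when it proposes.
Hence (1 − 0.86·0.55)x = 800(1 − 0.86), i.e. 0.527·x = 112.
x ≈ 212.5237; the defendant's share is 800 − x ≈ 587.4763.

212.52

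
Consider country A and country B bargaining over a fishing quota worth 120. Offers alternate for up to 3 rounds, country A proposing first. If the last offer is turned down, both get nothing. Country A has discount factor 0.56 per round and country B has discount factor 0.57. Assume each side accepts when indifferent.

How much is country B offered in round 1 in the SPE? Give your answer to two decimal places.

Round 3 (country A proposes): country B will accept anything ≥ 0, so country A offers 0 and keeps 120.
Round 2 (country B proposes): country A can get 120 next round, worth 0.56 × 120 = 67.2 now. Country B offers 67.2 and keeps 120 − 67.2 = 52.8.
Round 1 (country A proposes): country B can get 52.8 next round, worth 0.57 × 52.8 = 30.096 now, so country A offers 30.096, keeping 89.904.

30.10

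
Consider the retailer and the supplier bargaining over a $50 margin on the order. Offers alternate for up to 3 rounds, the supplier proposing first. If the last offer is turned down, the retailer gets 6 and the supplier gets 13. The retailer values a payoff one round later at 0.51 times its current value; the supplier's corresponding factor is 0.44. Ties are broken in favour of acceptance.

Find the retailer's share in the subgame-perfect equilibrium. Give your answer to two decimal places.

Round 3 (the supplier proposes): the retailer gets 6 if talks fail, so the supplier offers 6 and keeps 44.
Round 2 (the retailer proposes): the supplier can get 44 next round, worth 0.44 × 44 = 19.36 now. The retailer offers 19.36 and keeps 50 − 19.36 = 30.64.
Round 1 (the supplier proposes): the retailer can get 30.64 next round, worth 0.51 × 30.64 = 15.6264 now; the supplier offers that and keeps 34.3736.

15.63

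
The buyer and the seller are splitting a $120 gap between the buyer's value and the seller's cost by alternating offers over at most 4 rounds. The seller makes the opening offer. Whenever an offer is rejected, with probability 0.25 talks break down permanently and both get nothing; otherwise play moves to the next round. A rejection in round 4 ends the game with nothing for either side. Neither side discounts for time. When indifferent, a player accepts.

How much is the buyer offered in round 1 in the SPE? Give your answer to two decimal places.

Round 4 (the buyer proposes): rejection yields 0 for the seller; the buyer offers 0 and keeps 120.
Round 3 (the seller proposes): rejecting gives the buyer an expected 0.75 × 120 = 90, so the seller offers 90, keeping 30.
Round 2 (the buyer proposes): rejecting gives the seller an expected 0.75 × 30 = 22.5, so the buyer offers 22.5, keeping 97.5.
Round 1 (the seller proposes): rejecting gives the buyer an expected 0.75 × 97.5 = 73.125; the seller offers that and keeps 46.875.

73.13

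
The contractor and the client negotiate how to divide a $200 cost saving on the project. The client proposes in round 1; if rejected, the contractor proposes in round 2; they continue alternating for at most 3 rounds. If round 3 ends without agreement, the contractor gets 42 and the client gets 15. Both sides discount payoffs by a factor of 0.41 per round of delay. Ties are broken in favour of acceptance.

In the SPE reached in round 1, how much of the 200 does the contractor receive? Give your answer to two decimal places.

Round 3 (the client proposes): the contractor gets 42 if talks fail, so the client offers 42 and keeps 158.
Round 2 (the contractor proposes): the client can get 158 next round, worth 0.41 × 158 = 64.78 now; the contractor offers that and keeps 135.22.
Round 1 (the client proposes): the contractor can get 135.22 next round, worth 0.41 × 135.22 = 55.4402 now, so the client offers 55.4402, keeping 144.5598.

55.44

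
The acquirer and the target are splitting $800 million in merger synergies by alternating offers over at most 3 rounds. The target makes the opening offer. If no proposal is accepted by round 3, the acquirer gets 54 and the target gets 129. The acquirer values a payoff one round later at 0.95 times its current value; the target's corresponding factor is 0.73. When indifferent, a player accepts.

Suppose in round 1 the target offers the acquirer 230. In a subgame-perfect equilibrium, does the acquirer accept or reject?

Reject

Work out the acquirer's continuation value if the offer is rejected.
Round 3 (the target proposes): the acquirer gets 54 if talks fail, so the target offers 54 and keeps 746.
Round 2 (the acquirer proposes): the target can get 746 next round, worth 0.73 × 746 = 544.58 now, so the acquirer offers 544.58, keeping 255.42.
So by rejecting in round 1, the acquirer gets 255.42 next round, worth 0.95 × 255.42 = 242.649 now.
Offer 230 < 242.649, so the acquirer rejects.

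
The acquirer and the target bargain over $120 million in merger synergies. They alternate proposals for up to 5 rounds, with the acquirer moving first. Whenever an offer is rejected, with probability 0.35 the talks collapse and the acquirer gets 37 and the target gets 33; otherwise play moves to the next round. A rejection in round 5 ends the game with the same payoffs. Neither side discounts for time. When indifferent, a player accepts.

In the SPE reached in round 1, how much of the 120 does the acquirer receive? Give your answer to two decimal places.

70.82

By backward induction:
Round 5 (the acquirer proposes): the target gets 33 if talks fail, so the acquirer offers 33 and keeps 87.
Round 4 (the target proposes): rejecting gives the acquirer an expected 0.65 × 87 + 0.35 × 37 = 69.5; the target offers that and keeps 50.5.
Round 3 (the acquirer proposes): rejecting gives the target an expected 0.65 × 50.5 + 0.35 × 33 = 44.375; the acquirer offers that and keeps 75.625.
Round 2 (the target proposes): rejecting gives the acquirer an expected 0.65 × 75.625 + 0.35 × 37 = 62.10625; the target offers that and keeps 57.89375.
Round 1 (the acquirer proposes): rejecting gives the target an expected 0.65 × 57.89375 + 0.35 × 33 = 49.1809375; the acquirer offers that and keeps 70.8190625.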